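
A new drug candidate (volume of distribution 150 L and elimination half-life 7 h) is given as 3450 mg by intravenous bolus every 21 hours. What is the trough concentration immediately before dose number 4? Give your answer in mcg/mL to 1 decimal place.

f = (1/2)^(τ/t½) = (1/2)^(21/7) ≈ 0.1250.
C₀ = D/Vd = 3450/150 ≈ 23.000 mcg/mL.
Before the 4th dose, 3 doses have been given. Superposition: Cmin = C₀·(f + f² + … + f^3).
≈ 23.000 × (0.1250 + 0.0156 + 0.0020) ≈ 23.000 × 0.1426 ≈ 3.280 mcg/mL.

3.3 mcg/mL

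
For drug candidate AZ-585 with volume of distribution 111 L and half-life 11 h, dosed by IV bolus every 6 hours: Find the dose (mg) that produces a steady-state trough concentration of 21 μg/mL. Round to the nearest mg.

τ/t½ = 6/11 ≈ 0.54545, so f = (1/2)^(6/11) ≈ 0.685175.
Cmin,ss = (D/Vd)·f/(1−f), so D = Cmin,ss·Vd·(1−f)/f.
D = 21 × 111 × (1−f)/f ≈ 21 × 111 × 0.45948 ≈ 1071.05 mg.

1071 mg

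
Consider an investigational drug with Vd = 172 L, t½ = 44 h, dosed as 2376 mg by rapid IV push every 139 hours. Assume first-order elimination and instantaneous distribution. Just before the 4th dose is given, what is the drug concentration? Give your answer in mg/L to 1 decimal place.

1.7 mg/L

f = (1/2)^(τ/t½) = (1/2)^(139/44) ≈ 0.1119.
C₀ = D/Vd = 2376/172 ≈ 13.814 mg/L.
Before the 4th dose, 3 doses have been given. Superposition: Cmin = C₀·(f + f² + … + f^3).
≈ 13.814 × (0.1119 + 0.0125 + 0.0014) ≈ 13.814 × 0.1258 ≈ 1.738 mg/L.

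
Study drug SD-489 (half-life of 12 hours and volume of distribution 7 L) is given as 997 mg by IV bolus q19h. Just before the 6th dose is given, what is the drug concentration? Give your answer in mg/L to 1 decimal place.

f = (1/2)^(τ/t½) = (1/2)^(19/12) ≈ 0.3337.
C₀ = D/Vd = 997/7 ≈ 142.429 mg/L.
Before the 6th dose, 5 doses have been given. Superposition: Cmin = C₀·(f + f² + … + f^5).
≈ 142.429 × (0.3337 + 0.1114 + 0.0372 + 0.0124 + 0.0041) ≈ 142.429 × 0.4988 ≈ 71.044 mg/L.

71.0 mg/L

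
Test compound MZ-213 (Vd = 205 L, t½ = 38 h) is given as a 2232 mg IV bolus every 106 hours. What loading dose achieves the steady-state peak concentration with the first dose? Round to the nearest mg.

f = (1/2)^(106/38) ≈ 0.144639; accumulation ratio R = 1/(1−f) ≈ 1.16910.
Loading dose to hit Cmax,ss on first dose: D_load = D_maint·R ≈ 2232 × 1.16910 ≈ 2609.43 mg.

2609 mg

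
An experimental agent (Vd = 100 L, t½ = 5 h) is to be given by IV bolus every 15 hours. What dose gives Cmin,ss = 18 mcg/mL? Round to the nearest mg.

τ/t½ = 15/5 ≈ 3, so f = (1/2)^(15/5) ≈ 0.125000.
Cmin,ss = (D/Vd)·f/(1−f), so D = Cmin,ss·Vd·(1−f)/f.
D = 18 × 100 × (1−f)/f ≈ 18 × 100 × 7.00000 ≈ 12600.00 mg.

12600 mg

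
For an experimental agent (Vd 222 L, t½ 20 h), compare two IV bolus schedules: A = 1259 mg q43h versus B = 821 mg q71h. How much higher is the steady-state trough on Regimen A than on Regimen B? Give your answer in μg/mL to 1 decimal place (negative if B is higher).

Regimen A: f = (1/2)^(43/20) ≈ 0.2253; Cmin,ss = (1259/222)·f/(1−f) ≈ 1.649 μg/mL.
Regimen B: f = (1/2)^(71/20) ≈ 0.0854; Cmin,ss = (821/222)·f/(1−f) ≈ 0.345 μg/mL.
Difference ≈ 1.649 − 0.345 ≈ 1.304 μg/mL.

1.3 μg/mL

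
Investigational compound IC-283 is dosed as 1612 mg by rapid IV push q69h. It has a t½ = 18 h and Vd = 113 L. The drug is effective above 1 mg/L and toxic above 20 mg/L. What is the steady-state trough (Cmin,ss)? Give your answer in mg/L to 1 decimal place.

1.1 mg/L

τ/t½ = 69/18 ≈ 3.8333, so fraction remaining f = (1/2)^(69/18) ≈ 0.0702.
At steady state, accumulation factor R = 1/(1 − e^(−kτ)) ≈ 1.0755.
Single-dose peak C₀ = D/Vd = 1612/113 ≈ 14.265 mg/L.
Steady-state peak Cmax,ss = C₀·R ≈ 14.265 × 1.0755 ≈ 15.342 mg/L.
One interval later, Cmin,ss = Cmax,ss·e^(−kτ) ≈ 15.342 × 0.0702 ≈ 1.077 mg/L.
Trough 1.1 mg/L vs MEC 1 mg/L: adequate.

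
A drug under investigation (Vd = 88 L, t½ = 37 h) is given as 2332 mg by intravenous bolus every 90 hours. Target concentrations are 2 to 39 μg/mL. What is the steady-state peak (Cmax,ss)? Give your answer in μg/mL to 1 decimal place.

32.5 μg/mL

τ/t½ = 90/37 ≈ 2.4324, so fraction remaining f = (1/2)^(90/37) ≈ 0.1853.
At steady state, accumulation factor R = 1/(1 − e^(−kτ)) ≈ 1.2274.
Each bolus raises the concentration by D/Vd = 2332/88 ≈ 26.500 μg/mL.
Steady-state peak Cmax,ss = C₀·R ≈ 26.500 × 1.2274 ≈ 32.526 μg/mL.
Peak 32.5 μg/mL vs MTC 39 μg/mL: below toxic threshold.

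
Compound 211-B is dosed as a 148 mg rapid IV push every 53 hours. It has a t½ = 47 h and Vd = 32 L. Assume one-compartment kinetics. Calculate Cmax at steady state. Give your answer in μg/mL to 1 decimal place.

k = ln2/t½ = ln2/47 ≈ 0.014748 h⁻¹; fraction remaining f = e^(−kτ) = e^(−0.014748×53) ≈ 0.4577.
At steady state, accumulation factor R = 1/(1 − e^(−kτ)) ≈ 1.8440.
Each bolus raises the concentration by D/Vd = 148/32 ≈ 4.625 μg/mL.
Cmax,ss = C₀/(1 − f) ≈ 4.625/0.5423 ≈ 8.528 μg/mL.

8.5 μg/mL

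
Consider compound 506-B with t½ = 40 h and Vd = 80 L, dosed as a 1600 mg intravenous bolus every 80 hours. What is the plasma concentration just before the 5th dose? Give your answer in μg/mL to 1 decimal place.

f = (1/2)^(τ/t½) = (1/2)^(80/40) ≈ 0.2500.
C₀ = D/Vd = 1600/80 ≈ 20.000 μg/mL.
Before the 5th dose, 4 doses have been given. Superposition: Cmin = C₀·(f + f² + … + f^4).
≈ 20.000 × (0.2500 + 0.0625 + 0.0156 + 0.0039) ≈ 20.000 × 0.3320 ≈ 6.640 μg/mL.

6.6 μg/mL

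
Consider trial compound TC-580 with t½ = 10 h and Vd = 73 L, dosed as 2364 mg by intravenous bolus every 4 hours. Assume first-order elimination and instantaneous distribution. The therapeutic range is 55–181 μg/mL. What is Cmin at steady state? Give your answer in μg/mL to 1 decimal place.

101.4 μg/mL

k = ln2/t½ = ln2/10 ≈ 0.069315 h⁻¹; fraction remaining f = e^(−kτ) = e^(−0.069315×4) ≈ 0.7579.
At steady state, accumulation factor R = 1/(1 − e^(−kτ)) ≈ 4.1305.
Single-dose peak C₀ = D/Vd = 2364/73 ≈ 32.384 μg/mL.
Steady-state peak Cmax,ss = C₀·R ≈ 32.384 × 4.1305 ≈ 133.762 μg/mL.
One interval later, Cmin,ss = Cmax,ss·e^(−kτ) ≈ 133.762 × 0.7579 ≈ 101.378 μg/mL.
Trough 101.4 μg/mL vs MEC 55 μg/mL: adequate.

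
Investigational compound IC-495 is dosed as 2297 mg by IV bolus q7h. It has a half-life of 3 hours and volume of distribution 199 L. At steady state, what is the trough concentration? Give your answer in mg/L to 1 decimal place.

τ/t½ = 7/3 ≈ 2.3333, so fraction remaining f = (1/2)^(7/3) ≈ 0.1984.
Each bolus raises the concentration by D/Vd = 2297/199 ≈ 11.543 mg/L.
Steady-state trough Cmin,ss = C₀·f/(1−f) ≈ 11.543 × 0.1984/0.8016 ≈ 2.857 mg/L.

2.9 mg/L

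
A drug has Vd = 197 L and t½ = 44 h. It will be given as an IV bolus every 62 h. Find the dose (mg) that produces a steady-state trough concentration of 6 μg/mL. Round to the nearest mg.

1957 mg

τ/t½ = 62/44 ≈ 1.4091, so f = (1/2)^(62/44) ≈ 0.376549.
Cmin,ss = (D/Vd)·f/(1−f), so D = Cmin,ss·Vd·(1−f)/f.
D = 6 × 197 × (1−f)/f ≈ 6 × 197 × 1.65570 ≈ 1957.04 mg.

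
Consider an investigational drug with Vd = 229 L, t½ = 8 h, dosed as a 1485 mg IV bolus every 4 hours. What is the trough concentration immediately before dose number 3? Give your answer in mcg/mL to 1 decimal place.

7.8 mcg/mL

f = (1/2)^(τ/t½) = (1/2)^(4/8) ≈ 0.7071.
C₀ = D/Vd = 1485/229 ≈ 6.485 mcg/mL.
Before the 3rd dose, 2 doses have been given. Superposition: Cmin = C₀·(f + f²).
≈ 6.485 × (0.7071 + 0.5000) ≈ 6.485 × 1.2071 ≈ 7.828 mcg/mL.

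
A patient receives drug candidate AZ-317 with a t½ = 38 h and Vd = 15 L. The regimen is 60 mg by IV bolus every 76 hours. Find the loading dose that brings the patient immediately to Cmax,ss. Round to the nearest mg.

80 mg

f = (1/2)^(76/38) ≈ 0.250000; accumulation ratio R = 1/(1−f) ≈ 1.33333.
Loading dose to hit Cmax,ss on first dose: D_load = D_maint·R ≈ 60 × 1.33333 ≈ 80.00 mg.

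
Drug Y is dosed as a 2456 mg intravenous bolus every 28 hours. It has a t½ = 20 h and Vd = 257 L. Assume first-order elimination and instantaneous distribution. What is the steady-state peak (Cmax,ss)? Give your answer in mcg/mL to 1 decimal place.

15.4 mcg/mL

k = ln2/t½ = ln2/20 ≈ 0.034657 h⁻¹; fraction remaining f = e^(−kτ) = e^(−0.034657×28) ≈ 0.3789.
Accumulation ratio R = 1/(1 − f) ≈ 1/0.6211 ≈ 1.6100.
Each bolus raises the concentration by D/Vd = 2456/257 ≈ 9.556 mcg/mL.
Cmax,ss = C₀/(1 − f) ≈ 9.556/0.6211 ≈ 15.386 mcg/mL.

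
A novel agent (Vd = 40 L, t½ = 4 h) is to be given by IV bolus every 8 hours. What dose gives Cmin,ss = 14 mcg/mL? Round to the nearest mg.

τ/t½ = 8/4 ≈ 2, so f = (1/2)^(8/4) ≈ 0.250000.
Cmin,ss = (D/Vd)·f/(1−f), so D = Cmin,ss·Vd·(1−f)/f.
D = 14 × 40 × (1−f)/f ≈ 14 × 40 × 3.00000 ≈ 1680.00 mg.

1680 mg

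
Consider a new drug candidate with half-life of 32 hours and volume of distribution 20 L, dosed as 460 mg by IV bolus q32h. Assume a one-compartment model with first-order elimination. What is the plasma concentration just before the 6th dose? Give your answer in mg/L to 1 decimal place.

f = (1/2)^(τ/t½) = (1/2)^(32/32) ≈ 0.5000.
C₀ = D/Vd = 460/20 ≈ 23.000 mg/L.
Before the 6th dose, 5 doses have been given. Superposition: Cmin = C₀·(f + f² + … + f^5).
≈ 23.000 × (0.5000 + 0.2500 + 0.1250 + 0.0625 + 0.0313) ≈ 23.000 × 0.9688 ≈ 22.282 mg/L.

22.3 mg/L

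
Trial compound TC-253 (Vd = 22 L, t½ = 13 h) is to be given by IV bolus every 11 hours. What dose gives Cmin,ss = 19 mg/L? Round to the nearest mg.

τ/t½ = 11/13 ≈ 0.84615, so f = (1/2)^(11/13) ≈ 0.556266.
Cmin,ss = (D/Vd)·f/(1−f), so D = Cmin,ss·Vd·(1−f)/f.
D = 19 × 22 × (1−f)/f ≈ 19 × 22 × 0.79770 ≈ 333.44 mg.

333 mg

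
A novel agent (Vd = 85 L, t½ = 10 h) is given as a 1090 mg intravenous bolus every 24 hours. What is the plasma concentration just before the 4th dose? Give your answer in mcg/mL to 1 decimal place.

3.0 mcg/mL

f = (1/2)^(τ/t½) = (1/2)^(24/10) ≈ 0.1895.
C₀ = D/Vd = 1090/85 ≈ 12.824 mcg/mL.
Before the 4th dose, 3 doses have been given. Superposition: Cmin = C₀·(f + f² + … + f^3).
≈ 12.824 × (0.1895 + 0.0359 + 0.0068) ≈ 12.824 × 0.2322 ≈ 2.978 mcg/mL.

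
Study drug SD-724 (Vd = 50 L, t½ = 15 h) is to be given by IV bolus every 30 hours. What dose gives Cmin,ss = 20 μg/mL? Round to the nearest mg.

τ/t½ = 30/15 ≈ 2, so f = (1/2)^(30/15) ≈ 0.250000.
Cmin,ss = (D/Vd)·f/(1−f), so D = Cmin,ss·Vd·(1−f)/f.
D = 20 × 50 × (1−f)/f ≈ 20 × 50 × 3.00000 ≈ 3000.00 mg.

3000 mg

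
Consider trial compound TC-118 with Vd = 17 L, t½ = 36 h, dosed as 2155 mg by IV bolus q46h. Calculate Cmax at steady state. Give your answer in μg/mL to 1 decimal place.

Over one 46-h interval, 46/36 ≈ 1.2778 half-lives elapse, leaving f ≈ 0.4124 of each dose.
Accumulation ratio R = 1/(1 − f) ≈ 1/0.5876 ≈ 1.7018.
Single-dose peak C₀ = D/Vd = 2155/17 ≈ 126.765 μg/mL.
Steady-state peak Cmax,ss = C₀·R ≈ 126.765 × 1.7018 ≈ 215.729 μg/mL.

215.7 μg/mL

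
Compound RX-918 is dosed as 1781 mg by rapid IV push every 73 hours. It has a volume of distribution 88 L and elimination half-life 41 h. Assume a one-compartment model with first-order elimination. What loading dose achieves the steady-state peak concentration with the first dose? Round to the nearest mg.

f = (1/2)^(73/41) ≈ 0.291085; accumulation ratio R = 1/(1−f) ≈ 1.41061.
Loading dose to hit Cmax,ss on first dose: D_load = D_maint·R ≈ 1781 × 1.41061 ≈ 2512.30 mg.

2512 mg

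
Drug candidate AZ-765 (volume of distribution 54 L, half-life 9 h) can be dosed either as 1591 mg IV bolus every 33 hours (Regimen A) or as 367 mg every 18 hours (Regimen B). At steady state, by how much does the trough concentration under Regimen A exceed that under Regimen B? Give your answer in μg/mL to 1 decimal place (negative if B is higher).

Regimen A: f = (1/2)^(33/9) ≈ 0.0787; Cmin,ss = (1591/54)·f/(1−f) ≈ 2.517 μg/mL.
Regimen B: f = (1/2)^(18/9) ≈ 0.2500; Cmin,ss = (367/54)·f/(1−f) ≈ 2.265 μg/mL.
Difference ≈ 2.517 − 2.265 ≈ 0.252 μg/mL.

0.3 μg/mL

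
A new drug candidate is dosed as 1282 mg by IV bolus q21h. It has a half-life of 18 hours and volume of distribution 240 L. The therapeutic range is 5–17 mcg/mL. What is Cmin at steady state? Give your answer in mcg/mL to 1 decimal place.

Over one 21-h interval, 21/18 ≈ 1.1667 half-lives elapse, leaving f ≈ 0.4454 of each dose.
Each bolus raises the concentration by D/Vd = 1282/240 ≈ 5.342 mcg/mL.
Steady-state trough Cmin,ss = C₀·f/(1−f) ≈ 5.342 × 0.4454/0.5546 ≈ 4.290 mcg/mL.
Trough 4.3 mcg/mL vs MEC 5 mcg/mL: subtherapeutic.

4.3 mcg/mL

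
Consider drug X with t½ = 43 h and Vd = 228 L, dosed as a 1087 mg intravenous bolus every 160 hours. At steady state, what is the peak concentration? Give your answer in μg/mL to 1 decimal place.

Over one 160-h interval, 160/43 ≈ 3.7209 half-lives elapse, leaving f ≈ 0.0758 of each dose.
Accumulation ratio R = 1/(1 − f) ≈ 1/0.9242 ≈ 1.0820.
Each bolus raises the concentration by D/Vd = 1087/228 ≈ 4.768 μg/mL.
Steady-state peak Cmax,ss = C₀·R ≈ 4.768 × 1.0820 ≈ 5.159 μg/mL.

5.2 μg/mL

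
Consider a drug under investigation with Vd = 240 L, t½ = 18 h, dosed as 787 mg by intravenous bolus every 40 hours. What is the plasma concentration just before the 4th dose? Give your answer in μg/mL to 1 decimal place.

0.9 μg/mL

f = (1/2)^(τ/t½) = (1/2)^(40/18) ≈ 0.2143.
C₀ = D/Vd = 787/240 ≈ 3.279 μg/mL.
Before the 4th dose, 3 doses have been given. Superposition: Cmin = C₀·(f + f² + … + f^3).
≈ 3.279 × (0.2143 + 0.0459 + 0.0098) ≈ 3.279 × 0.2700 ≈ 0.885 μg/mL.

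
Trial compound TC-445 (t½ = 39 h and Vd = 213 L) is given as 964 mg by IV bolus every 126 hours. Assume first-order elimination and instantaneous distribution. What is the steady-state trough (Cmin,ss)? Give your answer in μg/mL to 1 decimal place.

0.5 μg/mL

Over one 126-h interval, 126/39 ≈ 3.2308 half-lives elapse, leaving f ≈ 0.1065 of each dose.
Each bolus raises the concentration by D/Vd = 964/213 ≈ 4.526 μg/mL.
Steady-state trough Cmin,ss = C₀·f/(1−f) ≈ 4.526 × 0.1065/0.8935 ≈ 0.539 μg/mL.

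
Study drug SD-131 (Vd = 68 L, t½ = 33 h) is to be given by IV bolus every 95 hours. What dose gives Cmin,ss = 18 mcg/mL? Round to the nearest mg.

τ/t½ = 95/33 ≈ 2.8788, so f = (1/2)^(95/33) ≈ 0.135956.
Cmin,ss = (D/Vd)·f/(1−f), so D = Cmin,ss·Vd·(1−f)/f.
D = 18 × 68 × (1−f)/f ≈ 18 × 68 × 6.35532 ≈ 7778.91 mg.

7779 mg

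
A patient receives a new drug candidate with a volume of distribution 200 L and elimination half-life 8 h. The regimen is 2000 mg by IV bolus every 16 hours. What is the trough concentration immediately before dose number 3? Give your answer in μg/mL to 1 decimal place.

3.1 μg/mL

f = (1/2)^(τ/t½) = (1/2)^(16/8) ≈ 0.2500.
C₀ = D/Vd = 2000/200 ≈ 10.000 μg/mL.
Before the 3rd dose, 2 doses have been given. Superposition: Cmin = C₀·(f + f²).
≈ 10.000 × (0.2500 + 0.0625) ≈ 10.000 × 0.3125 ≈ 3.125 μg/mL.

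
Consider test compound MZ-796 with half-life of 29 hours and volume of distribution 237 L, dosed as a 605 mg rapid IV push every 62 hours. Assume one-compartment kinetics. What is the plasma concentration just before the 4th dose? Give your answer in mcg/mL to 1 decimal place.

0.7 mcg/mL

f = (1/2)^(τ/t½) = (1/2)^(62/29) ≈ 0.2272.
C₀ = D/Vd = 605/237 ≈ 2.553 mcg/mL.
Before the 4th dose, 3 doses have been given. Superposition: Cmin = C₀·(f + f² + … + f^3).
≈ 2.553 × (0.2272 + 0.0516 + 0.0117) ≈ 2.553 × 0.2905 ≈ 0.742 mcg/mL.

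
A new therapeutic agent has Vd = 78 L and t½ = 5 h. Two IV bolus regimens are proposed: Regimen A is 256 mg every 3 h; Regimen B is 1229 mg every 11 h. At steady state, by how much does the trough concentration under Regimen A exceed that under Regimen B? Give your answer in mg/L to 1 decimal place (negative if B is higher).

Regimen A: f = (1/2)^(3/5) ≈ 0.6598; Cmin,ss = (256/78)·f/(1−f) ≈ 6.365 mg/L.
Regimen B: f = (1/2)^(11/5) ≈ 0.2176; Cmin,ss = (1229/78)·f/(1−f) ≈ 4.382 mg/L.
Difference ≈ 6.365 − 4.382 ≈ 1.983 mg/L.

2.0 mg/L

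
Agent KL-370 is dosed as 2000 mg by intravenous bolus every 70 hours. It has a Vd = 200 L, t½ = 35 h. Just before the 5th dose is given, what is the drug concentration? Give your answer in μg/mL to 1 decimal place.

3.3 μg/mL

f = (1/2)^(τ/t½) = (1/2)^(70/35) ≈ 0.2500.
C₀ = D/Vd = 2000/200 ≈ 10.000 μg/mL.
Before the 5th dose, 4 doses have been given. Superposition: Cmin = C₀·(f + f² + … + f^4).
≈ 10.000 × (0.2500 + 0.0625 + 0.0156 + 0.0039) ≈ 10.000 × 0.3320 ≈ 3.320 μg/mL.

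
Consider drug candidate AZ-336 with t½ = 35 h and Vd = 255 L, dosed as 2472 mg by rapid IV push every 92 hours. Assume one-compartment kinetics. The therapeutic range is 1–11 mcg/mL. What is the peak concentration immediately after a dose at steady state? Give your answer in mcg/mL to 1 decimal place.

11.6 mcg/mL

τ/t½ = 92/35 ≈ 2.6286, so fraction remaining f = (1/2)^(92/35) ≈ 0.1617.
Accumulation ratio R = 1/(1 − f) ≈ 1/0.8383 ≈ 1.1929.
Each bolus raises the concentration by D/Vd = 2472/255 ≈ 9.694 mcg/mL.
Steady-state peak Cmax,ss = C₀·R ≈ 9.694 × 1.1929 ≈ 11.564 mcg/mL.
Peak 11.6 mcg/mL vs MTC 11 mcg/mL: exceeds toxic threshold.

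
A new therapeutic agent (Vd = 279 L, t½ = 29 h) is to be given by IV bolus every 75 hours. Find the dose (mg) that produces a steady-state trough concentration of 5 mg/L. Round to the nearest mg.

6982 mg

τ/t½ = 75/29 ≈ 2.5862, so f = (1/2)^(75/29) ≈ 0.166523.
Cmin,ss = (D/Vd)·f/(1−f), so D = Cmin,ss·Vd·(1−f)/f.
D = 5 × 279 × (1−f)/f ≈ 5 × 279 × 5.00518 ≈ 6982.23 mg.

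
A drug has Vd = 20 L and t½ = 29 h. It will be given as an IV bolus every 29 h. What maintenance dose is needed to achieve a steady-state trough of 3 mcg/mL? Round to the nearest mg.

τ/t½ = 29/29 ≈ 1, so f = (1/2)^(29/29) ≈ 0.500000.
Cmin,ss = (D/Vd)·f/(1−f), so D = Cmin,ss·Vd·(1−f)/f.
D = 3 × 20 × (1−f)/f ≈ 3 × 20 × 1.00000 ≈ 60.00 mg.

60 mg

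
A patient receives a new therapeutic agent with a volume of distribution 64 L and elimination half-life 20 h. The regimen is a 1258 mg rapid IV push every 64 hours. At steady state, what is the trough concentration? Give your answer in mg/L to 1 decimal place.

2.4 mg/L

k = ln2/t½ = ln2/20 ≈ 0.034657 h⁻¹; fraction remaining f = e^(−kτ) = e^(−0.034657×64) ≈ 0.1088.
Accumulation ratio R = 1/(1 − f) ≈ 1/0.8912 ≈ 1.1221.
Single-dose peak C₀ = D/Vd = 1258/64 ≈ 19.656 mg/L.
Cmax,ss = C₀/(1 − f) ≈ 19.656/0.8912 ≈ 22.056 mg/L.
Steady-state trough Cmin,ss = Cmax,ss·f ≈ 22.056 × 0.1088 ≈ 2.400 mg/L.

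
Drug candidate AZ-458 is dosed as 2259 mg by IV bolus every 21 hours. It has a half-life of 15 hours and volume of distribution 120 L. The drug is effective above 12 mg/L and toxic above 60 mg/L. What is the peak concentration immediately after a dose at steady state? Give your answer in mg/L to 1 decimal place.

τ/t½ = 21/15 ≈ 1.4, so fraction remaining f = (1/2)^(21/15) ≈ 0.3789.
At steady state, accumulation factor R = 1/(1 − e^(−kτ)) ≈ 1.6100.
Each bolus raises the concentration by D/Vd = 2259/120 ≈ 18.825 mg/L.
Steady-state peak Cmax,ss = C₀·R ≈ 18.825 × 1.6100 ≈ 30.308 mg/L.
Peak 30.3 mg/L vs MTC 60 mg/L: below toxic threshold.

30.3 mg/L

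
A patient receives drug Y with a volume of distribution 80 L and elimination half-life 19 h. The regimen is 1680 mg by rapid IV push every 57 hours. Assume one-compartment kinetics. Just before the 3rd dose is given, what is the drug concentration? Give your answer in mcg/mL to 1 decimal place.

3.0 mcg/mL

f = (1/2)^(τ/t½) = (1/2)^(57/19) ≈ 0.1250.
C₀ = D/Vd = 1680/80 ≈ 21.000 mcg/mL.
Before the 3rd dose, 2 doses have been given. Superposition: Cmin = C₀·(f + f²).
≈ 21.000 × (0.1250 + 0.0156) ≈ 21.000 × 0.1406 ≈ 2.953 mcg/mL.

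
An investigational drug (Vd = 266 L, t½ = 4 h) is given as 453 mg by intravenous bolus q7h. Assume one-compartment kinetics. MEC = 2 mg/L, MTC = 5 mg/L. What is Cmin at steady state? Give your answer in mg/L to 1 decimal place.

Over one 7-h interval, 7/4 ≈ 1.75 half-lives elapse, leaving f ≈ 0.2973 of each dose.
Single-dose peak C₀ = D/Vd = 453/266 ≈ 1.703 mg/L.
Steady-state trough Cmin,ss = C₀·f/(1−f) ≈ 1.703 × 0.2973/0.7027 ≈ 0.721 mg/L.
Trough 0.7 mg/L vs MEC 2 mg/L: subtherapeutic.

0.7 mg/L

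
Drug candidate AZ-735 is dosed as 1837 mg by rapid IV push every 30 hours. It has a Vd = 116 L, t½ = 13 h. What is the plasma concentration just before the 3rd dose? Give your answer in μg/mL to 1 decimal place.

f = (1/2)^(τ/t½) = (1/2)^(30/13) ≈ 0.2020.
C₀ = D/Vd = 1837/116 ≈ 15.836 μg/mL.
Before the 3rd dose, 2 doses have been given. Superposition: Cmin = C₀·(f + f²).
≈ 15.836 × (0.2020 + 0.0408) ≈ 15.836 × 0.2428 ≈ 3.845 μg/mL.

3.8 μg/mL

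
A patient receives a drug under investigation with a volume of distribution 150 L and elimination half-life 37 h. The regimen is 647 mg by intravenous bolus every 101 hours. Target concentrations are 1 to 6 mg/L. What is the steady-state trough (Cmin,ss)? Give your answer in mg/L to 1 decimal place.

0.8 mg/L

τ/t½ = 101/37 ≈ 2.7297, so fraction remaining f = (1/2)^(101/37) ≈ 0.1508.
At steady state, accumulation factor R = 1/(1 − e^(−kτ)) ≈ 1.1776.
Each bolus raises the concentration by D/Vd = 647/150 ≈ 4.313 mg/L.
Steady-state peak Cmax,ss = C₀·R ≈ 4.313 × 1.1776 ≈ 5.079 mg/L.
Steady-state trough Cmin,ss = Cmax,ss·f ≈ 5.079 × 0.1508 ≈ 0.766 mg/L.
Trough 0.8 mg/L vs MEC 1 mg/L: subtherapeutic.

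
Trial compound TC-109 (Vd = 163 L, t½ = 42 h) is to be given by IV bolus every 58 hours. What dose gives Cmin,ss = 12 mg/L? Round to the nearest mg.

τ/t½ = 58/42 ≈ 1.381, so f = (1/2)^(58/42) ≈ 0.383965.
Cmin,ss = (D/Vd)·f/(1−f), so D = Cmin,ss·Vd·(1−f)/f.
D = 12 × 163 × (1−f)/f ≈ 12 × 163 × 1.60440 ≈ 3138.21 mg.

3138 mg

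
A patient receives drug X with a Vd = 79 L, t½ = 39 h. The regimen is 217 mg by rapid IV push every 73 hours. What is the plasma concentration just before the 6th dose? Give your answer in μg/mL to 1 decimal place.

1.0 μg/mL

f = (1/2)^(τ/t½) = (1/2)^(73/39) ≈ 0.2732.
C₀ = D/Vd = 217/79 ≈ 2.747 μg/mL.
Before the 6th dose, 5 doses have been given. Superposition: Cmin = C₀·(f + f² + … + f^5).
≈ 2.747 × (0.2732 + 0.0746 + 0.0204 + 0.0056 + 0.0015) ≈ 2.747 × 0.3753 ≈ 1.031 μg/mL.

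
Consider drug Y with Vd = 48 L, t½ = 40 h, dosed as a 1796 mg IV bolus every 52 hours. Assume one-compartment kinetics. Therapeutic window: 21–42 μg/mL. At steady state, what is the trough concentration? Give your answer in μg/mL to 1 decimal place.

Over one 52-h interval, 52/40 ≈ 1.3 half-lives elapse, leaving f ≈ 0.4061 of each dose.
Single-dose peak C₀ = D/Vd = 1796/48 ≈ 37.417 μg/mL.
Steady-state trough Cmin,ss = C₀·f/(1−f) ≈ 37.417 × 0.4061/0.5939 ≈ 25.585 μg/mL.
Trough 25.6 μg/mL vs MEC 21 μg/mL: adequate.

25.6 μg/mL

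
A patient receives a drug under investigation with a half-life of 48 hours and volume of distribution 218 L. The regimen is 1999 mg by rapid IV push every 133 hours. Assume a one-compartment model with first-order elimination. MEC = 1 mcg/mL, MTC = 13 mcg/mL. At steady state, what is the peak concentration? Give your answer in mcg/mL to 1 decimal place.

k = ln2/t½ = ln2/48 ≈ 0.014441 h⁻¹; fraction remaining f = e^(−kτ) = e^(−0.014441×133) ≈ 0.1465.
Accumulation ratio R = 1/(1 − f) ≈ 1/0.8535 ≈ 1.1716.
Each bolus raises the concentration by D/Vd = 1999/218 ≈ 9.170 mcg/mL.
Steady-state peak Cmax,ss = C₀·R ≈ 9.170 × 1.1716 ≈ 10.744 mcg/mL.
Peak 10.7 mcg/mL vs MTC 13 mcg/mL: below toxic threshold.

10.7 mcg/mL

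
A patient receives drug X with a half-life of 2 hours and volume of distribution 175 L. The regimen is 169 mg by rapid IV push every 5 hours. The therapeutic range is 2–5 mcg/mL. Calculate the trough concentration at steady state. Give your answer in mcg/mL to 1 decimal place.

τ/t½ = 5/2 ≈ 2.5, so fraction remaining f = (1/2)^(5/2) ≈ 0.1768.
At steady state, accumulation factor R = 1/(1 − e^(−kτ)) ≈ 1.2148.
Each bolus raises the concentration by D/Vd = 169/175 ≈ 0.966 mcg/mL.
Cmax,ss = C₀/(1 − f) ≈ 0.966/0.8232 ≈ 1.173 mcg/mL.
Steady-state trough Cmin,ss = Cmax,ss·f ≈ 1.173 × 0.1768 ≈ 0.207 mcg/mL.
Trough 0.2 mcg/mL vs MEC 2 mcg/mL: subtherapeutic.

0.2 mcg/mL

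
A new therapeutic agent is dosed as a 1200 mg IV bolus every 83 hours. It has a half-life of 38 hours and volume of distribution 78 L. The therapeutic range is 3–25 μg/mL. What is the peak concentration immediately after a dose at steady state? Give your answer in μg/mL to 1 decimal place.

Over one 83-h interval, 83/38 ≈ 2.1842 half-lives elapse, leaving f ≈ 0.2200 of each dose.
At steady state, accumulation factor R = 1/(1 − e^(−kτ)) ≈ 1.2821.
Each bolus raises the concentration by D/Vd = 1200/78 ≈ 15.385 μg/mL.
Cmax,ss = C₀/(1 − f) ≈ 15.385/0.7800 ≈ 19.724 μg/mL.
Peak 19.7 μg/mL vs MTC 25 μg/mL: below toxic threshold.

19.7 μg/mL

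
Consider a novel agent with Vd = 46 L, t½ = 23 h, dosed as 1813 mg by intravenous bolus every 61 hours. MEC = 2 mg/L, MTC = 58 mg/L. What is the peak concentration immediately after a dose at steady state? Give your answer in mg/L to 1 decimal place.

τ/t½ = 61/23 ≈ 2.6522, so fraction remaining f = (1/2)^(61/23) ≈ 0.1591.
At steady state, accumulation factor R = 1/(1 − e^(−kτ)) ≈ 1.1892.
Single-dose peak C₀ = D/Vd = 1813/46 ≈ 39.413 mg/L.
Cmax,ss = C₀/(1 − f) ≈ 39.413/0.8409 ≈ 46.870 mg/L.
Peak 46.9 mg/L vs MTC 58 mg/L: below toxic threshold.

46.9 mg/L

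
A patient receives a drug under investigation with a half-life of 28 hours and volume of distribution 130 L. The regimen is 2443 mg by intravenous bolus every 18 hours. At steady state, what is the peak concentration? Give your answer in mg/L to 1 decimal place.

k = ln2/t½ = ln2/28 ≈ 0.024755 h⁻¹; fraction remaining f = e^(−kτ) = e^(−0.024755×18) ≈ 0.6404.
At steady state, accumulation factor R = 1/(1 − e^(−kτ)) ≈ 2.7809.
Single-dose peak C₀ = D/Vd = 2443/130 ≈ 18.792 mg/L.
Cmax,ss = C₀/(1 − f) ≈ 18.792/0.3596 ≈ 52.258 mg/L.

52.3 mg/L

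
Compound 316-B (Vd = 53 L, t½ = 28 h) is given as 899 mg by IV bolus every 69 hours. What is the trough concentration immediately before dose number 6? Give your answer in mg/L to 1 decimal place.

f = (1/2)^(τ/t½) = (1/2)^(69/28) ≈ 0.1812.
C₀ = D/Vd = 899/53 ≈ 16.962 mg/L.
Before the 6th dose, 5 doses have been given. Superposition: Cmin = C₀·(f + f² + … + f^5).
≈ 16.962 × (0.1812 + 0.0328 + 0.0059 + 0.0011 + 0.0002) ≈ 16.962 × 0.2212 ≈ 3.752 mg/L.

3.8 mg/L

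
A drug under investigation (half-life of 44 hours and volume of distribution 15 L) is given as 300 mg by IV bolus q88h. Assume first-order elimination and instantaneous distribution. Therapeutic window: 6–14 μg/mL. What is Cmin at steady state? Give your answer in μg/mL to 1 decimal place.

τ = 88 h = 2 half-lives, so f = (1/2)^2 = 0.25.
At steady state, R = 1/(1 − 0.25) = 4/3.
Single-dose peak C₀ = D/Vd = 300/15 = 20 μg/mL.
Steady-state peak Cmax,ss = C₀·R = 20 × 4/3 ≈ 26.667 μg/mL.
Steady-state trough Cmin,ss = Cmax,ss·f ≈ 26.667 × 0.25 ≈ 6.667 μg/mL.
Trough 6.7 μg/mL vs MEC 6 μg/mL: adequate.

6.7 μg/mL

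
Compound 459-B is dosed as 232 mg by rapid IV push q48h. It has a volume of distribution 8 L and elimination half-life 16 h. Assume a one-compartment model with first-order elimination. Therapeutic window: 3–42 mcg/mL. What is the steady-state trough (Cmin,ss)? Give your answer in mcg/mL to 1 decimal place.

τ = 48 h = 3 half-lives, so f = (1/2)^3 = 0.125.
Accumulation ratio R = 1/(1 − f) = 1/0.875 = 8/7.
Single-dose peak C₀ = D/Vd = 232/8 = 29 mcg/mL.
Steady-state peak Cmax,ss = C₀·R = 29 × 8/7 ≈ 33.143 mcg/mL.
Steady-state trough Cmin,ss = Cmax,ss·f ≈ 33.143 × 0.125 ≈ 4.143 mcg/mL.
Trough 4.1 mcg/mL vs MEC 3 mcg/mL: adequate.

4.1 mcg/mL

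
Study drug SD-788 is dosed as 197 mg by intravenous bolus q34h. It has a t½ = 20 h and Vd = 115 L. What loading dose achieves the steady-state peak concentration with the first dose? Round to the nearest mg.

285 mg

f = (1/2)^(34/20) ≈ 0.307786; accumulation ratio R = 1/(1−f) ≈ 1.44464.
Loading dose to hit Cmax,ss on first dose: D_load = D_maint·R ≈ 197 × 1.44464 ≈ 284.59 mg.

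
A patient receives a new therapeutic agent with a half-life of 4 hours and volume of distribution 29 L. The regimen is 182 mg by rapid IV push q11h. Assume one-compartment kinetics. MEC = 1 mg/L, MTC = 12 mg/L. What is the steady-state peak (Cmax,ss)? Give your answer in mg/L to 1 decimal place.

7.4 mg/L

Over one 11-h interval, 11/4 ≈ 2.75 half-lives elapse, leaving f ≈ 0.1487 of each dose.
At steady state, accumulation factor R = 1/(1 − e^(−kτ)) ≈ 1.1747.
Each bolus raises the concentration by D/Vd = 182/29 ≈ 6.276 mg/L.
Cmax,ss = C₀/(1 − f) ≈ 6.276/0.8513 ≈ 7.372 mg/L.
Peak 7.4 mg/L vs MTC 12 mg/L: below toxic threshold.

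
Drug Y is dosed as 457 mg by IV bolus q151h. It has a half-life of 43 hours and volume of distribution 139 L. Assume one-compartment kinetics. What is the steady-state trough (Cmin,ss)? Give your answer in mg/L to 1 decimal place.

0.3 mg/L

τ/t½ = 151/43 ≈ 3.5116, so fraction remaining f = (1/2)^(151/43) ≈ 0.0877.
At steady state, accumulation factor R = 1/(1 − e^(−kτ)) ≈ 1.0961.
Single-dose peak C₀ = D/Vd = 457/139 ≈ 3.288 mg/L.
Steady-state peak Cmax,ss = C₀·R ≈ 3.288 × 1.0961 ≈ 3.604 mg/L.
One interval later, Cmin,ss = Cmax,ss·e^(−kτ) ≈ 3.604 × 0.0877 ≈ 0.316 mg/L.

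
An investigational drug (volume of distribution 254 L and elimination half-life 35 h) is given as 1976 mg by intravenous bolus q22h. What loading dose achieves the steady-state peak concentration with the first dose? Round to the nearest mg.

f = (1/2)^(22/35) ≈ 0.646817; accumulation ratio R = 1/(1−f) ≈ 2.83139.
Loading dose to hit Cmax,ss on first dose: D_load = D_maint·R ≈ 1976 × 2.83139 ≈ 5594.83 mg.

5595 mg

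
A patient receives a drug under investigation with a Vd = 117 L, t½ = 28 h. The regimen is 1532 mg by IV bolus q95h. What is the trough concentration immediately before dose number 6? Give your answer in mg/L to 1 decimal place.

1.4 mg/L

f = (1/2)^(τ/t½) = (1/2)^(95/28) ≈ 0.0952.
C₀ = D/Vd = 1532/117 ≈ 13.094 mg/L.
Before the 6th dose, 5 doses have been given. Superposition: Cmin = C₀·(f + f² + … + f^5).
≈ 13.094 × (0.0952 + 0.0091 + 0.0009 + 0.0001 + 0.0000) ≈ 13.094 × 0.1053 ≈ 1.379 mg/L.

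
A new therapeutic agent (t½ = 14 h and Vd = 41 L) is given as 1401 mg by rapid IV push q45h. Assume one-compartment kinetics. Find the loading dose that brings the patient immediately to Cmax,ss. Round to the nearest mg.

f = (1/2)^(45/14) ≈ 0.107747; accumulation ratio R = 1/(1−f) ≈ 1.12076.
Loading dose to hit Cmax,ss on first dose: D_load = D_maint·R ≈ 1401 × 1.12076 ≈ 1570.18 mg.

1570 mg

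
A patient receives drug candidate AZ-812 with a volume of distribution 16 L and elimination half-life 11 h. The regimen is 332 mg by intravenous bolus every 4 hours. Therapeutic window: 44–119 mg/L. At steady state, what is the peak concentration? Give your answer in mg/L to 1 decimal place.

k = ln2/t½ = ln2/11 ≈ 0.063013 h⁻¹; fraction remaining f = e^(−kτ) = e^(−0.063013×4) ≈ 0.7772.
Accumulation ratio R = 1/(1 − f) ≈ 1/0.2228 ≈ 4.4883.
Each bolus raises the concentration by D/Vd = 332/16 ≈ 20.750 mg/L.
Steady-state peak Cmax,ss = C₀·R ≈ 20.750 × 4.4883 ≈ 93.132 mg/L.
Peak 93.1 mg/L vs MTC 119 mg/L: below toxic threshold.

93.1 mg/L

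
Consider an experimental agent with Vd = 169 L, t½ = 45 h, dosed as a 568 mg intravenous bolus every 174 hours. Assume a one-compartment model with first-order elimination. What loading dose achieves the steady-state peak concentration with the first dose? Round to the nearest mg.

f = (1/2)^(174/45) ≈ 0.068552; accumulation ratio R = 1/(1−f) ≈ 1.07360.
Loading dose to hit Cmax,ss on first dose: D_load = D_maint·R ≈ 568 × 1.07360 ≈ 609.80 mg.

610 mg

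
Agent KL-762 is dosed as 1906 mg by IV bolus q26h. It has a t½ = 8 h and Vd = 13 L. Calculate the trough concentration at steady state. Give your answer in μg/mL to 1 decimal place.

k = ln2/t½ = ln2/8 ≈ 0.086643 h⁻¹; fraction remaining f = e^(−kτ) = e^(−0.086643×26) ≈ 0.1051.
Accumulation ratio R = 1/(1 − f) ≈ 1/0.8949 ≈ 1.1174.
Single-dose peak C₀ = D/Vd = 1906/13 ≈ 146.615 μg/mL.
Steady-state peak Cmax,ss = C₀·R ≈ 146.615 × 1.1174 ≈ 163.828 μg/mL.
One interval later, Cmin,ss = Cmax,ss·e^(−kτ) ≈ 163.828 × 0.1051 ≈ 17.218 μg/mL.

17.2 μg/mL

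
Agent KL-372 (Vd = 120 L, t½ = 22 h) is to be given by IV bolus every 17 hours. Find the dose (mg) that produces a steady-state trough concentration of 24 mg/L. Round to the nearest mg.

τ/t½ = 17/22 ≈ 0.77273, so f = (1/2)^(17/22) ≈ 0.585310.
Cmin,ss = (D/Vd)·f/(1−f), so D = Cmin,ss·Vd·(1−f)/f.
D = 24 × 120 × (1−f)/f ≈ 24 × 120 × 0.70850 ≈ 2040.48 mg.

2040 mg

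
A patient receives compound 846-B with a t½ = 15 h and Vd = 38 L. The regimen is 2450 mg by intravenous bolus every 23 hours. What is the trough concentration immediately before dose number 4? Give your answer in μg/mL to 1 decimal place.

f = (1/2)^(τ/t½) = (1/2)^(23/15) ≈ 0.3455.
C₀ = D/Vd = 2450/38 ≈ 64.474 μg/mL.
Before the 4th dose, 3 doses have been given. Superposition: Cmin = C₀·(f + f² + … + f^3).
≈ 64.474 × (0.3455 + 0.1194 + 0.0412) ≈ 64.474 × 0.5061 ≈ 32.630 μg/mL.

32.6 μg/mL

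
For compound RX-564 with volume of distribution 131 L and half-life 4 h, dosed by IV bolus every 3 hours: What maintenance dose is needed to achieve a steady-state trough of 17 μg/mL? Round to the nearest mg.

τ/t½ = 3/4 ≈ 0.75, so f = (1/2)^(3/4) ≈ 0.594604.
Cmin,ss = (D/Vd)·f/(1−f), so D = Cmin,ss·Vd·(1−f)/f.
D = 17 × 131 × (1−f)/f ≈ 17 × 131 × 0.68179 ≈ 1518.35 mg.

1518 mg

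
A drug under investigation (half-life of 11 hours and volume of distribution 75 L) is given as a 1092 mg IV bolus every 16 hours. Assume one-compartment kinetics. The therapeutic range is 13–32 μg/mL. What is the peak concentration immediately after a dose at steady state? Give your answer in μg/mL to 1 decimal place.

Over one 16-h interval, 16/11 ≈ 1.4545 half-lives elapse, leaving f ≈ 0.3649 of each dose.
Accumulation ratio R = 1/(1 − f) ≈ 1/0.6351 ≈ 1.5746.
Single-dose peak C₀ = D/Vd = 1092/75 ≈ 14.560 μg/mL.
Cmax,ss = C₀/(1 − f) ≈ 14.560/0.6351 ≈ 22.926 μg/mL.
Peak 22.9 μg/mL vs MTC 32 μg/mL: below toxic threshold.

22.9 μg/mL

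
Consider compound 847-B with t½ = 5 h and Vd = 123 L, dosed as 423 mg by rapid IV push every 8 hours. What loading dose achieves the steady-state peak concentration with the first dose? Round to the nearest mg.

631 mg

f = (1/2)^(8/5) ≈ 0.329877; accumulation ratio R = 1/(1−f) ≈ 1.49226.
Loading dose to hit Cmax,ss on first dose: D_load = D_maint·R ≈ 423 × 1.49226 ≈ 631.23 mg.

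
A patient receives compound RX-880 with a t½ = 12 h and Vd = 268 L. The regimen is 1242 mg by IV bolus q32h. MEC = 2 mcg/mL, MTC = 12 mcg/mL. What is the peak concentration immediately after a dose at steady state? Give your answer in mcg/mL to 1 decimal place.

5.5 mcg/mL

k = ln2/t½ = ln2/12 ≈ 0.057762 h⁻¹; fraction remaining f = e^(−kτ) = e^(−0.057762×32) ≈ 0.1575.
Accumulation ratio R = 1/(1 − f) ≈ 1/0.8425 ≈ 1.1869.
Single-dose peak C₀ = D/Vd = 1242/268 ≈ 4.634 mcg/mL.
Cmax,ss = C₀/(1 − f) ≈ 4.634/0.8425 ≈ 5.500 mcg/mL.
Peak 5.5 mcg/mL vs MTC 12 mcg/mL: below toxic threshold.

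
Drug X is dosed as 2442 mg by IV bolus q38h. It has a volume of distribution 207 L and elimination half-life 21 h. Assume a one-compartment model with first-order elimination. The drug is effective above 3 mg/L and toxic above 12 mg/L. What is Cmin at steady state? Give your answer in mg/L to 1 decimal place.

τ/t½ = 38/21 ≈ 1.8095, so fraction remaining f = (1/2)^(38/21) ≈ 0.2853.
At steady state, accumulation factor R = 1/(1 − e^(−kτ)) ≈ 1.3992.
Each bolus raises the concentration by D/Vd = 2442/207 ≈ 11.797 mg/L.
Cmax,ss = C₀/(1 − f) ≈ 11.797/0.7147 ≈ 16.506 mg/L.
One interval later, Cmin,ss = Cmax,ss·e^(−kτ) ≈ 16.506 × 0.2853 ≈ 4.709 mg/L.
Trough 4.7 mg/L vs MEC 3 mg/L: adequate.

4.7 mg/L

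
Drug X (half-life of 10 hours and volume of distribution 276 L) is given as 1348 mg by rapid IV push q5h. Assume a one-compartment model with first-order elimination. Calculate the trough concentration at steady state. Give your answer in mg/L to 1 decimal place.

11.8 mg/L

τ/t½ = 5/10 ≈ 0.5, so fraction remaining f = (1/2)^(5/10) ≈ 0.7071.
Accumulation ratio R = 1/(1 − f) ≈ 1/0.2929 ≈ 3.4141.
Each bolus raises the concentration by D/Vd = 1348/276 ≈ 4.884 mg/L.
Cmax,ss = C₀/(1 − f) ≈ 4.884/0.2929 ≈ 16.675 mg/L.
One interval later, Cmin,ss = Cmax,ss·e^(−kτ) ≈ 16.675 × 0.7071 ≈ 11.791 mg/L.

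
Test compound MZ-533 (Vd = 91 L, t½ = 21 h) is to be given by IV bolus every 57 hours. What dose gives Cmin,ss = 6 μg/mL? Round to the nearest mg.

3037 mg

τ/t½ = 57/21 ≈ 2.7143, so f = (1/2)^(57/21) ≈ 0.152377.
Cmin,ss = (D/Vd)·f/(1−f), so D = Cmin,ss·Vd·(1−f)/f.
D = 6 × 91 × (1−f)/f ≈ 6 × 91 × 5.56267 ≈ 3037.22 mg.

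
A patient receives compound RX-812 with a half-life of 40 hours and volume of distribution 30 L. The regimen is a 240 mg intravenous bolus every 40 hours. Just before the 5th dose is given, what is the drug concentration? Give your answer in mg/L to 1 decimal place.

f = (1/2)^(τ/t½) = (1/2)^(40/40) ≈ 0.5000.
C₀ = D/Vd = 240/30 ≈ 8.000 mg/L.
Before the 5th dose, 4 doses have been given. Superposition: Cmin = C₀·(f + f² + … + f^4).
≈ 8.000 × (0.5000 + 0.2500 + 0.1250 + 0.0625) ≈ 8.000 × 0.9375 ≈ 7.500 mg/L.

7.5 mg/L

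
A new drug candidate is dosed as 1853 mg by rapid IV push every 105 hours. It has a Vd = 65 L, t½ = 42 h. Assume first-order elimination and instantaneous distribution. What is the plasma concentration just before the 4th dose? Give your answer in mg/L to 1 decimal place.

6.1 mg/L

f = (1/2)^(τ/t½) = (1/2)^(105/42) ≈ 0.1768.
C₀ = D/Vd = 1853/65 ≈ 28.508 mg/L.
Before the 4th dose, 3 doses have been given. Superposition: Cmin = C₀·(f + f² + … + f^3).
≈ 28.508 × (0.1768 + 0.0313 + 0.0055) ≈ 28.508 × 0.2136 ≈ 6.089 mg/L.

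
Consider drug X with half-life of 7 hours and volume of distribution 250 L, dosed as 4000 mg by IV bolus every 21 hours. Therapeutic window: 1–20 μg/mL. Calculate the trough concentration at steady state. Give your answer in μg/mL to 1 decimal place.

τ = 21 h = 3 half-lives, so f = (1/2)^3 = 0.125.
At steady state, R = 1/(1 − 0.125) = 8/7.
Single-dose peak C₀ = D/Vd = 4000/250 = 16 μg/mL.
Steady-state peak Cmax,ss = C₀·R = 16 × 8/7 ≈ 18.286 μg/mL.
Steady-state trough Cmin,ss = Cmax,ss·f ≈ 18.286 × 0.125 ≈ 2.286 μg/mL.
Trough 2.3 μg/mL vs MEC 1 μg/mL: adequate.

2.3 μg/mL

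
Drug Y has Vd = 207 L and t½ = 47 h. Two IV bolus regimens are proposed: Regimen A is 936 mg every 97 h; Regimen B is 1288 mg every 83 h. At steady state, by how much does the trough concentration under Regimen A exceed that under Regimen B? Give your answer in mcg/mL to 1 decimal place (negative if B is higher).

-1.2 mcg/mL

Regimen A: f = (1/2)^(97/47) ≈ 0.2392; Cmin,ss = (936/207)·f/(1−f) ≈ 1.422 mcg/mL.
Regimen B: f = (1/2)^(83/47) ≈ 0.2940; Cmin,ss = (1288/207)·f/(1−f) ≈ 2.591 mcg/mL.
Difference ≈ 1.422 − 2.591 ≈ -1.169 mcg/mL.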